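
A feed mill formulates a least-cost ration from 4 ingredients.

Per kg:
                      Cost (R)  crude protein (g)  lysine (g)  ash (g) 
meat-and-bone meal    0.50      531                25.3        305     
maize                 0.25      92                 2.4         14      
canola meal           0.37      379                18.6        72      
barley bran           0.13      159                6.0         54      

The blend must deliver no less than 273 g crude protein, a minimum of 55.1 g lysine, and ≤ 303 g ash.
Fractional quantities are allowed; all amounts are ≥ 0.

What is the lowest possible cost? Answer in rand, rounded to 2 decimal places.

Let x1 = kg of meat-and-bone meal, x2 = kg of maize, x3 = kg of canola meal, x4 = kg of barley bran.
Minimise 0.5x1 + 0.25x2 + 0.37x3 + 0.13x4 with:
  531x1 + 92x2 + 379x3 + 159x4 ≥ 273   (crude protein)
  25.3x1 + 2.4x2 + 18.6x3 + 6x4 ≥ 55.1   (lysine)
  305x1 + 14x2 + 72x3 + 54x4 ≤ 303   (ash)
  x1, x2, x3, x4 ≥ 0.
The optimal basis is {meat-and-bone meal, canola meal}; maize, barley bran drop out. The lysine and ash requirements are met with equality.
Solving gives x1 = 0.4332, x3 = 2.373.
Total cost: 0.5·0.4332 + 0.37·2.373 = 1.0946.

R1.09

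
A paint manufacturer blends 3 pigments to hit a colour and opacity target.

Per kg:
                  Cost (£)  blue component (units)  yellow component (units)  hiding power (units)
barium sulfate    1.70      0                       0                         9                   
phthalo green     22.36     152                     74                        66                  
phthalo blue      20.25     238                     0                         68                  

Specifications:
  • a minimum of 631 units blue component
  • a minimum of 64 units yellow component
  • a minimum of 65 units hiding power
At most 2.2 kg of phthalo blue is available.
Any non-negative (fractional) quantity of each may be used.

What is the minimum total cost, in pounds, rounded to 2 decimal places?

£61.84

Treat it as an LP. Let x1 = kg of barium sulfate, x2 = kg of phthalo green, x3 = kg of phthalo blue.
Minimize 1.7x1 + 22.36x2 + 20.25x3 s.t.:
  152x2 + 238x3 ≥ 631   (blue component)
  74x2 ≥ 64   (yellow component)
  9x1 + 66x2 + 68x3 ≥ 65   (hiding power)
  x3 ≤ 2.2
  x1, x2, x3 ≥ 0.
The cheapest feasible vertex uses only phthalo green, phthalo blue; barium sulfate is not used. There the blue component and yellow component constraints are tight.
Optimal quantities: phthalo green = 0.8649 kg, phthalo blue = 2.099 kg.
Total cost: 22.36·0.8649 + 20.25·2.099 = 61.8439.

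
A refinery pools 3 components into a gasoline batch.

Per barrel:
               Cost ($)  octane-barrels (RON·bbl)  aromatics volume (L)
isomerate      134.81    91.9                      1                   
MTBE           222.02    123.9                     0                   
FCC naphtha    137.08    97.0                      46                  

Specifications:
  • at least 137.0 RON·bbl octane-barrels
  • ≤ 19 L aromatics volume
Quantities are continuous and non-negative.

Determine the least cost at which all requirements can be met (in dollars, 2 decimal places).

Treat it as an LP. Let x1 = barrels of isomerate, x2 = barrels of MTBE, x3 = barrels of FCC naphtha.
Minimize 134.81x1 + 222.02x2 + 137.08x3 with:
  91.9x1 + 123.9x2 + 97x3 ≥ 137   (octane-barrels)
  1x1 + 46x3 ≤ 19   (aromatics volume)
  x1, x2, x3 ≥ 0.
The minimum-cost mix takes nothing from MTBE — only isomerate, FCC naphtha. The octane-barrels and aromatics volume requirements are met with equality.
So isomerate = 1.0796 barrels, FCC naphtha = 0.38957 barrels.
Total cost: 134.81·1.0796 + 137.08·0.38957 = 198.9431.

$198.94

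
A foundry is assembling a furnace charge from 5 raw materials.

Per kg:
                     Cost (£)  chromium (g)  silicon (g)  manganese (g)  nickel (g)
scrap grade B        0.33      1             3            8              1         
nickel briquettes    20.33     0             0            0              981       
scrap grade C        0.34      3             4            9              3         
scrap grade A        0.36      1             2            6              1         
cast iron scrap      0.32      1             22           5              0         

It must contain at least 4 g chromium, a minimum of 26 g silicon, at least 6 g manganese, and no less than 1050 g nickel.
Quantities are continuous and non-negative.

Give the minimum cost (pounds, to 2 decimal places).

Set it up as a linear program. Let x1 = kg of scrap grade B, x2 = kg of nickel briquettes, x3 = kg of scrap grade C, x4 = kg of scrap grade A, x5 = kg of cast iron scrap.
Minimise 0.33x1 + 20.33x2 + 0.34x3 + 0.36x4 + 0.32x5 with:
  1x1 + 3x3 + 1x4 + 1x5 ≥ 4   (chromium)
  3x1 + 4x3 + 2x4 + 22x5 ≥ 26   (silicon)
  8x1 + 9x3 + 6x4 + 5x5 ≥ 6   (manganese)
  1x1 + 981x2 + 3x3 + 1x4 ≥ 1050   (nickel)
  x1, x2, x3, x4, x5 ≥ 0.
At the optimum only nickel briquettes, scrap grade C, cast iron scrap are positive (scrap grade B, scrap grade A = 0). There the chromium, silicon, nickel constraints are tight.
Solving gives x2 = 1.0673, x3 = 1, x5 = 1.
Cost = 20.33·1.0673 + 0.34·1 + 0.32·1 = 22.3582.

£22.36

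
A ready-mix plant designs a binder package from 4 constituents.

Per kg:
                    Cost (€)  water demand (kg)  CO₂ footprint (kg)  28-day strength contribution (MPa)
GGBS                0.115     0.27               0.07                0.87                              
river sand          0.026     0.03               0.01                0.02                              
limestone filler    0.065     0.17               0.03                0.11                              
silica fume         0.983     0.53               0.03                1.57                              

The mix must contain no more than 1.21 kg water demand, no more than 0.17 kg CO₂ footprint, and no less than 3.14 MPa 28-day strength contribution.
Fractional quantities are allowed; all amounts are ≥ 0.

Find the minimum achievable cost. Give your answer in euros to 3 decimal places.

Let x1 = kg of GGBS, x2 = kg of river sand, x3 = kg of limestone filler, x4 = kg of silica fume.
Minimize 0.115x1 + 0.026x2 + 0.065x3 + 0.983x4 with:
  0.27x1 + 0.03x2 + 0.17x3 + 0.53x4 ≤ 1.21   (water demand)
  0.07x1 + 0.01x2 + 0.03x3 + 0.03x4 ≤ 0.17   (CO₂ footprint)
  0.87x1 + 0.02x2 + 0.11x3 + 1.57x4 ≥ 3.14   (28-day strength contribution)
  x1, x2, x3, x4 ≥ 0.
The minimum-cost mix takes nothing from river sand, limestone filler — only GGBS, silica fume. There the CO₂ footprint and 28-day strength contribution constraints are tight.
So GGBS = 2.061 kg, silica fume = 0.858 kg.
Total cost: 0.115·2.061 + 0.983·0.858 = 1.08043.

€1.080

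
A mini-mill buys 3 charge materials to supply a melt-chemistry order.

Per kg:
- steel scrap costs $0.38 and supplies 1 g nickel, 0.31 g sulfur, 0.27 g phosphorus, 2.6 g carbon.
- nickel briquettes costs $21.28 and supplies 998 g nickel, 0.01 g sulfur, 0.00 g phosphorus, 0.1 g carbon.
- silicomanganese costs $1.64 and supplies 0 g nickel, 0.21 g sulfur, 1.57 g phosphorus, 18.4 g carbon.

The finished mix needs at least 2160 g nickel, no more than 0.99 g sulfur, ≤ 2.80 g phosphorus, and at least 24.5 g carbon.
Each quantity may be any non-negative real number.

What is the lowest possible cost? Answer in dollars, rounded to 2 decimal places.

$48.22

Treat it as an LP. Let x1 = kg of steel scrap, x2 = kg of nickel briquettes, x3 = kg of silicomanganese.
Minimise 0.38x1 + 21.28x2 + 1.64x3 with:
  1x1 + 998x2 ≥ 2160   (nickel)
  0.31x1 + 0.01x2 + 0.21x3 ≤ 0.99   (sulfur)
  0.27x1 + 1.57x3 ≤ 2.8   (phosphorus)
  2.6x1 + 0.1x2 + 18.4x3 ≥ 24.5   (carbon)
  x1, x2, x3 ≥ 0.
The cheapest feasible vertex uses only nickel briquettes, silicomanganese; steel scrap is not used. There the nickel and carbon constraints are tight.
Optimal quantities: nickel briquettes = 2.1643 kg, silicomanganese = 1.3198 kg.
Objective = 21.28·2.1643 + 1.64·1.3198 = 48.2208.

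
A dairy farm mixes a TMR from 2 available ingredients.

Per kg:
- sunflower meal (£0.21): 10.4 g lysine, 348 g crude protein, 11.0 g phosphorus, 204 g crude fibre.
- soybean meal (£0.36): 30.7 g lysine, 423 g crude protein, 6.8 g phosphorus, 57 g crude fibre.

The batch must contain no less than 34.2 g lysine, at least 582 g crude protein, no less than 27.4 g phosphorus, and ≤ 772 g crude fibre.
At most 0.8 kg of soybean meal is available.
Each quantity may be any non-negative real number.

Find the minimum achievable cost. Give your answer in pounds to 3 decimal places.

£0.602

Treat it as an LP. Let x1 = kg of sunflower meal, x2 = kg of soybean meal.
Minimize 0.21x1 + 0.36x2 subject to:
  10.4x1 + 30.7x2 ≥ 34.2   (lysine)
  348x1 + 423x2 ≥ 582   (crude protein)
  11x1 + 6.8x2 ≥ 27.4   (phosphorus)
  204x1 + 57x2 ≤ 772   (crude fibre)
  x2 ≤ 0.8
  x1, x2 ≥ 0.
Both inputs are positive at the optimum. Binding constraints: lysine and phosphorus.
So sunflower meal = 2.28 kg, soybean meal = 0.3417 kg.
Hence cost = 0.21·2.28 + 0.36·0.3417 = £0.60181.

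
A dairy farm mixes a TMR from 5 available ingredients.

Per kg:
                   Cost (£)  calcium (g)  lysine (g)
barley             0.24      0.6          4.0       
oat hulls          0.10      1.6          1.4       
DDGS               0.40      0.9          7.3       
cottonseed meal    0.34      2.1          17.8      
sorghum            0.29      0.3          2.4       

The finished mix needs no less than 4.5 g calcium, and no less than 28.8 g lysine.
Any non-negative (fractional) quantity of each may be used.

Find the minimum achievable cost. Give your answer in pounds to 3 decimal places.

Let x1 = kg of barley, x2 = kg of oat hulls, x3 = kg of DDGS, x4 = kg of cottonseed meal, x5 = kg of sorghum.
min 0.24x1 + 0.1x2 + 0.4x3 + 0.34x4 + 0.29x5 with:
  0.6x1 + 1.6x2 + 0.9x3 + 2.1x4 + 0.3x5 ≥ 4.5   (calcium)
  4x1 + 1.4x2 + 7.3x3 + 17.8x4 + 2.4x5 ≥ 28.8   (lysine)
  x1, x2, x3, x4, x5 ≥ 0.
The optimal basis is {oat hulls, cottonseed meal}; barley, DDGS, sorghum drop out. There the calcium and lysine constraints are tight.
Solving gives x2 = 0.76821, x4 = 1.5576.
Objective = 0.1·0.76821 + 0.34·1.5576 = 0.60641.

£0.606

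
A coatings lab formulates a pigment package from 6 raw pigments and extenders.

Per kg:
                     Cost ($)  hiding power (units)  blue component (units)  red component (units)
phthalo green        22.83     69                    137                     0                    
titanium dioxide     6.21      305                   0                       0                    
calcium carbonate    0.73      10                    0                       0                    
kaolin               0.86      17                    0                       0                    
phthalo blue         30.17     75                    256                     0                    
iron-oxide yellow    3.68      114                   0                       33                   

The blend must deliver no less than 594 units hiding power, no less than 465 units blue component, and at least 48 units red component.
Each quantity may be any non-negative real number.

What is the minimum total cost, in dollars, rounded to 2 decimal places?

$66.10

Let x1 = kg of phthalo green, x2 = kg of titanium dioxide, x3 = kg of calcium carbonate, x4 = kg of kaolin, x5 = kg of phthalo blue, x6 = kg of iron-oxide yellow.
Minimize 22.83x1 + 6.21x2 + 0.73x3 + 0.86x4 + 30.17x5 + 3.68x6 subject to:
  69x1 + 305x2 + 10x3 + 17x4 + 75x5 + 114x6 ≥ 594   (hiding power)
  137x1 + 256x5 ≥ 465   (blue component)
  33x6 ≥ 48   (red component)
  x1, x2, x3, x4, x5, x6 ≥ 0.
At the optimum only titanium dioxide, phthalo blue, iron-oxide yellow are positive (phthalo green, calcium carbonate, kaolin = 0). There the hiding power, blue component, red component constraints are tight.
Solving gives x2 = 0.95722, x5 = 1.8164, x6 = 1.4545.
Total cost: 6.21·0.95722 + 30.17·1.8164 + 3.68·1.4545 = 66.0977.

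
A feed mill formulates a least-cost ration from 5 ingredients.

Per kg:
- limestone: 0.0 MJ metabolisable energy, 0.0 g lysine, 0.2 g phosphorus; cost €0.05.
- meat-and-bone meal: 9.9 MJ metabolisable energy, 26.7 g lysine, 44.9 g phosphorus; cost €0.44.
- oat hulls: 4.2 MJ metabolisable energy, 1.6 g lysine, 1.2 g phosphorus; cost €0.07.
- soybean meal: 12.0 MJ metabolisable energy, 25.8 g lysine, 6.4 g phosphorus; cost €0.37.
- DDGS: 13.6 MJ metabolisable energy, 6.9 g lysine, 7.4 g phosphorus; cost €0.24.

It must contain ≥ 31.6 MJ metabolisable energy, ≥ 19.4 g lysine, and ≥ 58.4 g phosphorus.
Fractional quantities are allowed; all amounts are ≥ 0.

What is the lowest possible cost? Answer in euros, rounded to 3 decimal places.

Set it up as a linear program. Let x1 = kg of limestone, x2 = kg of meat-and-bone meal, x3 = kg of oat hulls, x4 = kg of soybean meal, x5 = kg of DDGS.
min 0.05x1 + 0.44x2 + 0.07x3 + 0.37x4 + 0.24x5 with:
  9.9x2 + 4.2x3 + 12x4 + 13.6x5 ≥ 31.6   (metabolisable energy)
  26.7x2 + 1.6x3 + 25.8x4 + 6.9x5 ≥ 19.4   (lysine)
  0.2x1 + 44.9x2 + 1.2x3 + 6.4x4 + 7.4x5 ≥ 58.4   (phosphorus)
  x1, x2, x3, x4, x5 ≥ 0.
At the optimum only meat-and-bone meal, DDGS are positive (limestone, oat hulls, soybean meal = 0). There the metabolisable energy and phosphorus constraints are tight.
So meat-and-bone meal = 1.043 kg, DDGS = 1.564 kg.
Cost = 0.44·1.043 + 0.24·1.564 = 0.83428.

€0.834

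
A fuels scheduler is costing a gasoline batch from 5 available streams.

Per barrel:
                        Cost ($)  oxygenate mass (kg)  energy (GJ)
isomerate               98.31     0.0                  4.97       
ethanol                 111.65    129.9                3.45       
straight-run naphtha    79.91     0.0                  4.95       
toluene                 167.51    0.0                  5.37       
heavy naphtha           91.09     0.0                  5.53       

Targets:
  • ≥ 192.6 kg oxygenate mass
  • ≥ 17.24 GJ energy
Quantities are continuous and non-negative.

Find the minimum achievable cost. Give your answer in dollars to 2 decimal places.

$361.28

Let x1 = barrels of isomerate, x2 = barrels of ethanol, x3 = barrels of straight-run naphtha, x4 = barrels of toluene, x5 = barrels of heavy naphtha.
min 98.31x1 + 111.65x2 + 79.91x3 + 167.51x4 + 91.09x5 with:
  129.9x2 ≥ 192.6   (oxygenate mass)
  4.97x1 + 3.45x2 + 4.95x3 + 5.37x4 + 5.53x5 ≥ 17.24   (energy)
  x1, x2, x3, x4, x5 ≥ 0.
The minimum-cost mix takes nothing from isomerate, toluene, heavy naphtha — only ethanol, straight-run naphtha. Binding constraints: oxygenate mass and energy.
So ethanol = 1.483 barrels, straight-run naphtha = 2.449 barrels.
Cost = 111.65·1.483 + 79.91·2.449 = 361.2765.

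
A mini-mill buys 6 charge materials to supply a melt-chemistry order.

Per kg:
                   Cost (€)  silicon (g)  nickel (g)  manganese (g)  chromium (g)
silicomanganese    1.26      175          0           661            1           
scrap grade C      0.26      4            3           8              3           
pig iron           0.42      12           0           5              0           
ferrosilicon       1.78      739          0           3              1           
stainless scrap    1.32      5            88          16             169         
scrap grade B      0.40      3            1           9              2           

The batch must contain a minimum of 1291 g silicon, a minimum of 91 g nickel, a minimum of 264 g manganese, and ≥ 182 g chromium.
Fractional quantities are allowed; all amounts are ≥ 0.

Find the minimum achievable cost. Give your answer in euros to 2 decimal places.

€4.81

Let x1 = kg of silicomanganese, x2 = kg of scrap grade C, x3 = kg of pig iron, x4 = kg of ferrosilicon, x5 = kg of stainless scrap, x6 = kg of scrap grade B.
Minimize 1.26x1 + 0.26x2 + 0.42x3 + 1.78x4 + 1.32x5 + 0.4x6 s.t.:
  175x1 + 4x2 + 12x3 + 739x4 + 5x5 + 3x6 ≥ 1291   (silicon)
  3x2 + 88x5 + 1x6 ≥ 91   (nickel)
  661x1 + 8x2 + 5x3 + 3x4 + 16x5 + 9x6 ≥ 264   (manganese)
  1x1 + 3x2 + 1x4 + 169x5 + 2x6 ≥ 182   (chromium)
  x1, x2, x3, x4, x5, x6 ≥ 0.
The cheapest feasible vertex uses only silicomanganese, ferrosilicon, stainless scrap; scrap grade C, pig iron, scrap grade B are not used. The silicon, manganese, chromium requirements are met with equality.
That vertex is x1 = 0.3661, x4 = 1.653, x5 = 1.065.
Cost = 1.26·0.3661 + 1.78·1.653 + 1.32·1.065 = 4.8094.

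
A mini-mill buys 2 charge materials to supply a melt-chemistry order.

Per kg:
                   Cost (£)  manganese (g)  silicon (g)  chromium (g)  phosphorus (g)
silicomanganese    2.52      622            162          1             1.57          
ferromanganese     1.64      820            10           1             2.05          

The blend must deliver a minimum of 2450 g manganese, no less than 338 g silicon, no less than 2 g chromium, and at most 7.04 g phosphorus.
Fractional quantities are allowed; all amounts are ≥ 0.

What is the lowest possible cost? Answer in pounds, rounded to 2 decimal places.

£7.45

Set it up as a linear program. Let x1 = kg of silicomanganese, x2 = kg of ferromanganese.
Minimize 2.52x1 + 1.64x2 subject to:
  622x1 + 820x2 ≥ 2450   (manganese)
  162x1 + 10x2 ≥ 338   (silicon)
  1x1 + 1x2 ≥ 2   (chromium)
  1.57x1 + 2.05x2 ≤ 7.04   (phosphorus)
  x1, x2 ≥ 0.
Both inputs are positive at the optimum. The manganese and silicon requirements are met with equality.
That vertex is x1 = 1.9954, x2 = 1.4742.
Hence cost = 2.52·1.9954 + 1.64·1.4742 = £7.4461.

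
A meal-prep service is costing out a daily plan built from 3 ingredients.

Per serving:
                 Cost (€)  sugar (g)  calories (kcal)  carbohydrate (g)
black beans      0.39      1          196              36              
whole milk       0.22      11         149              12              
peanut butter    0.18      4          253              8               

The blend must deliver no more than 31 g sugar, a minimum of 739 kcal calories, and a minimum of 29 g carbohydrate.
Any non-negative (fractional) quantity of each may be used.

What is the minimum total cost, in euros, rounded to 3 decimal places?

Set it up as a linear program. Let x1 = servings of black beans, x2 = servings of whole milk, x3 = servings of peanut butter.
min 0.39x1 + 0.22x2 + 0.18x3 with:
  1x1 + 11x2 + 4x3 ≤ 31   (sugar)
  196x1 + 149x2 + 253x3 ≥ 739   (calories)
  36x1 + 12x2 + 8x3 ≥ 29   (carbohydrate)
  x1, x2, x3 ≥ 0.
The minimum-cost mix takes nothing from whole milk — only black beans, peanut butter. Binding constraints: calories and carbohydrate.
Optimal quantities: black beans = 0.189 servings, peanut butter = 2.775 servings.
Total cost: 0.39·0.189 + 0.18·2.775 = 0.57321.

€0.573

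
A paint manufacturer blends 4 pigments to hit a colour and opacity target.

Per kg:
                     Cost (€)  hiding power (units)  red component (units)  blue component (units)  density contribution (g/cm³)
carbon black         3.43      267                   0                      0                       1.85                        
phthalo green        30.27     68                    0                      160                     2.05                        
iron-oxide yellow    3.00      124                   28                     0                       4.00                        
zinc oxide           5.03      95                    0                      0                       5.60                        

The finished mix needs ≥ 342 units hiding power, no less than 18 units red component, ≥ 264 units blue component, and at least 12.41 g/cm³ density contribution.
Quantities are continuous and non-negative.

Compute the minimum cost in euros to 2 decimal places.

€56.72

Let x1 = kg of carbon black, x2 = kg of phthalo green, x3 = kg of iron-oxide yellow, x4 = kg of zinc oxide.
Minimise 3.43x1 + 30.27x2 + 3x3 + 5.03x4 subject to:
  267x1 + 68x2 + 124x3 + 95x4 ≥ 342   (hiding power)
  28x3 ≥ 18   (red component)
  160x2 ≥ 264   (blue component)
  1.85x1 + 2.05x2 + 4x3 + 5.6x4 ≥ 12.41   (density contribution)
  x1, x2, x3, x4 ≥ 0.
The optimal basis is {phthalo green, iron-oxide yellow}; carbon black, zinc oxide drop out. The blue component and density contribution requirements are met with equality.
Solving gives x2 = 1.65, x3 = 2.257.
Cost = 30.27·1.65 + 3·2.257 = 56.7165.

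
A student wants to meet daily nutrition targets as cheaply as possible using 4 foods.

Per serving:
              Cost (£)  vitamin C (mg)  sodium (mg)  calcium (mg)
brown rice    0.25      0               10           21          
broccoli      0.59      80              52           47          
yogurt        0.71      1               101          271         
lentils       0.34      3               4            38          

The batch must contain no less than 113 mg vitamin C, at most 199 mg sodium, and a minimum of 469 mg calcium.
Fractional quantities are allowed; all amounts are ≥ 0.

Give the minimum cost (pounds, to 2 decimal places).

£2.35

This is a linear program. Let x1 = servings of brown rice, x2 = servings of broccoli, x3 = servings of yogurt, x4 = servings of lentils.
Minimise 0.25x1 + 0.59x2 + 0.71x3 + 0.34x4 with:
  80x2 + 1x3 + 3x4 ≥ 113   (vitamin C)
  10x1 + 52x2 + 101x3 + 4x4 ≤ 199   (sodium)
  21x1 + 47x2 + 271x3 + 38x4 ≥ 469   (calcium)
  x1, x2, x3, x4 ≥ 0.
The optimal basis is {broccoli, yogurt, lentils}; brown rice drops out. There the vitamin C, sodium, calcium constraints are tight.
Solving gives x2 = 1.319, x3 = 1.208, x4 = 2.093.
Objective = 0.59·1.319 + 0.71·1.208 + 0.34·2.093 = 2.3475.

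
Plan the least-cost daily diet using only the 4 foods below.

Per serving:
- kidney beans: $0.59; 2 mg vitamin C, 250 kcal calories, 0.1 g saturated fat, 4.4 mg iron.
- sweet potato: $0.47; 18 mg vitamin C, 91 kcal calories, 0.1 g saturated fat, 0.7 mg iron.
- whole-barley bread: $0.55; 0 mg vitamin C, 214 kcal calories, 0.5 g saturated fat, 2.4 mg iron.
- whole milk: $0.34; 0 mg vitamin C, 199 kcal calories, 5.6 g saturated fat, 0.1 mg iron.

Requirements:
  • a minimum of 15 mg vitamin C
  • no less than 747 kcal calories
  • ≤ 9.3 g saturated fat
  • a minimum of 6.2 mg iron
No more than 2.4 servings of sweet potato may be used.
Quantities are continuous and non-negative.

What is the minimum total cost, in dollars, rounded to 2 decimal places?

Treat it as an LP. Let x1 = servings of kidney beans, x2 = servings of sweet potato, x3 = servings of whole-barley bread, x4 = servings of whole milk.
Minimize 0.59x1 + 0.47x2 + 0.55x3 + 0.34x4 s.t.:
  2x1 + 18x2 ≥ 15   (vitamin C)
  250x1 + 91x2 + 214x3 + 199x4 ≥ 747   (calories)
  0.1x1 + 0.1x2 + 0.5x3 + 5.6x4 ≤ 9.3   (saturated fat)
  4.4x1 + 0.7x2 + 2.4x3 + 0.1x4 ≥ 6.2   (iron)
  x2 ≤ 2.4
  x1, x2, x3, x4 ≥ 0.
At the optimum only kidney beans, sweet potato, whole milk are positive (whole-barley bread = 0). Binding constraints: vitamin C, calories, saturated fat.
Solving gives x1 = 1.452, x2 = 0.672, x4 = 1.623.
Total cost: 0.59·1.452 + 0.47·0.672 + 0.34·1.623 = 1.7243.

$1.72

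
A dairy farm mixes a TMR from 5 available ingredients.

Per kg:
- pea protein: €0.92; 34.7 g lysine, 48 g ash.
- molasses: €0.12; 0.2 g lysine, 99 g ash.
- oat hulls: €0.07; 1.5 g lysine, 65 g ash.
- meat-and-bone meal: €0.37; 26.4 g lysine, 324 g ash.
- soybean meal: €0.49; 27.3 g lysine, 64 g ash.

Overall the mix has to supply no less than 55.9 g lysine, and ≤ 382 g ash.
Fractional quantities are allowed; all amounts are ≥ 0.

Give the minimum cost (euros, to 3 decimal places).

€0.904

This is a linear program. Let x1 = kg of pea protein, x2 = kg of molasses, x3 = kg of oat hulls, x4 = kg of meat-and-bone meal, x5 = kg of soybean meal.
min 0.92x1 + 0.12x2 + 0.07x3 + 0.37x4 + 0.49x5 with:
  34.7x1 + 0.2x2 + 1.5x3 + 26.4x4 + 27.3x5 ≥ 55.9   (lysine)
  48x1 + 99x2 + 65x3 + 324x4 + 64x5 ≤ 382   (ash)
  x1, x2, x3, x4, x5 ≥ 0.
The cheapest feasible vertex uses only meat-and-bone meal, soybean meal; pea protein, molasses, oat hulls are not used. Binding constraints: lysine and ash.
Solving gives x4 = 0.9574, x5 = 1.122.
Objective = 0.37·0.9574 + 0.49·1.122 = 0.90402.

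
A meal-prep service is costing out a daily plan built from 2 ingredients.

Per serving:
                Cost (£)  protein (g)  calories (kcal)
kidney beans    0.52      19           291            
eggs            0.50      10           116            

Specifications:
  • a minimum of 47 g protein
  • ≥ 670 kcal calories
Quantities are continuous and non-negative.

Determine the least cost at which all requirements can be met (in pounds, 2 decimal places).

Let x1 = servings of kidney beans, x2 = servings of eggs.
Minimise 0.52x1 + 0.5x2 subject to:
  19x1 + 10x2 ≥ 47   (protein)
  291x1 + 116x2 ≥ 670   (calories)
  x1, x2 ≥ 0.
At the optimum only kidney beans is positive (eggs = 0). Binding constraint: protein.
That vertex is x1 = 2.474.
Objective = 0.52·2.474 = 1.2865.

£1.29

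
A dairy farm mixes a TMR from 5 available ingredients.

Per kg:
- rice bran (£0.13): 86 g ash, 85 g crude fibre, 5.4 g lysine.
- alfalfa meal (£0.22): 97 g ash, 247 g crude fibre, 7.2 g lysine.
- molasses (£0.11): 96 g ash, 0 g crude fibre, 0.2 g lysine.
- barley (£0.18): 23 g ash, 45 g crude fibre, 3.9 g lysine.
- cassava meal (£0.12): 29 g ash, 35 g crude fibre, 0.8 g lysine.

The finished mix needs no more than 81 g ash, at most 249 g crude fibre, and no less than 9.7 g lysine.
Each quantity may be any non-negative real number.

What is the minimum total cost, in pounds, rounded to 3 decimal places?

Treat it as an LP. Let x1 = kg of rice bran, x2 = kg of alfalfa meal, x3 = kg of molasses, x4 = kg of barley, x5 = kg of cassava meal.
Minimise 0.13x1 + 0.22x2 + 0.11x3 + 0.18x4 + 0.12x5 subject to:
  86x1 + 97x2 + 96x3 + 23x4 + 29x5 ≤ 81   (ash)
  85x1 + 247x2 + 45x4 + 35x5 ≤ 249   (crude fibre)
  5.4x1 + 7.2x2 + 0.2x3 + 3.9x4 + 0.8x5 ≥ 9.7   (lysine)
  x1, x2, x3, x4, x5 ≥ 0.
The minimum-cost mix takes nothing from alfalfa meal, molasses, cassava meal — only rice bran, barley. Binding constraints: ash and lysine.
So rice bran = 0.4394 kg, barley = 1.879 kg.
Cost = 0.13·0.4394 + 0.18·1.879 = 0.39534.

£0.395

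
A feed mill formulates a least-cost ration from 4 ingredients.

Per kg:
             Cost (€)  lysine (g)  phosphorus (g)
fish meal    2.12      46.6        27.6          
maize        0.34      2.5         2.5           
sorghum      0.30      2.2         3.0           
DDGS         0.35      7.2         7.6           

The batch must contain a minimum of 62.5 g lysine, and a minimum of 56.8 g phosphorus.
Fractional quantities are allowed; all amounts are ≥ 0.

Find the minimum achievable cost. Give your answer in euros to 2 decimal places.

Let x1 = kg of fish meal, x2 = kg of maize, x3 = kg of sorghum, x4 = kg of DDGS.
Minimise 2.12x1 + 0.34x2 + 0.3x3 + 0.35x4 s.t.:
  46.6x1 + 2.5x2 + 2.2x3 + 7.2x4 ≥ 62.5   (lysine)
  27.6x1 + 2.5x2 + 3x3 + 7.6x4 ≥ 56.8   (phosphorus)
  x1, x2, x3, x4 ≥ 0.
At the optimum only fish meal, DDGS are positive (maize, sorghum = 0). There the lysine and phosphorus constraints are tight.
Solving gives x1 = 0.4249, x4 = 5.931.
Total cost: 2.12·0.4249 + 0.35·5.931 = 2.9766.

€2.98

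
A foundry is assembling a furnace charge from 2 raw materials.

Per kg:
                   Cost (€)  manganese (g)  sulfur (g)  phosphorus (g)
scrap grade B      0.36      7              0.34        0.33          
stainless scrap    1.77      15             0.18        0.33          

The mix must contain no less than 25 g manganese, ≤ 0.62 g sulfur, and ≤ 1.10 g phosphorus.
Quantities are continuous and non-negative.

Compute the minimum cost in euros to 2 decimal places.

€2.37

Treat it as an LP. Let x1 = kg of scrap grade B, x2 = kg of stainless scrap.
Minimise 0.36x1 + 1.77x2 with:
  7x1 + 15x2 ≥ 25   (manganese)
  0.34x1 + 0.18x2 ≤ 0.62   (sulfur)
  0.33x1 + 0.33x2 ≤ 1.1   (phosphorus)
  x1, x2 ≥ 0.
Both inputs are positive at the optimum. The manganese and sulfur requirements are met with equality.
Solving gives x1 = 1.25, x2 = 1.083.
Objective = 0.36·1.25 + 1.77·1.083 = 2.3669.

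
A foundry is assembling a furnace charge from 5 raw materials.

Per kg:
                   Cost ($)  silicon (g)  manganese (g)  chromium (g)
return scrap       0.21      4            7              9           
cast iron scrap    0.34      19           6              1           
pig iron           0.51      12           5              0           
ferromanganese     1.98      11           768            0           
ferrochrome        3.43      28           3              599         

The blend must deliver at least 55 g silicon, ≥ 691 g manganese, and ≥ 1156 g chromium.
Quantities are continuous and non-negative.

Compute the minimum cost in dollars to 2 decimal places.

Treat it as an LP. Let x1 = kg of return scrap, x2 = kg of cast iron scrap, x3 = kg of pig iron, x4 = kg of ferromanganese, x5 = kg of ferrochrome.
Minimize 0.21x1 + 0.34x2 + 0.51x3 + 1.98x4 + 3.43x5 with:
  4x1 + 19x2 + 12x3 + 11x4 + 28x5 ≥ 55   (silicon)
  7x1 + 6x2 + 5x3 + 768x4 + 3x5 ≥ 691   (manganese)
  9x1 + 1x2 + 599x5 ≥ 1156   (chromium)
  x1, x2, x3, x4, x5 ≥ 0.
At the optimum only ferromanganese, ferrochrome are positive (return scrap, cast iron scrap, pig iron = 0). There the manganese and chromium constraints are tight.
That vertex is x4 = 0.8922, x5 = 1.93.
Total cost: 1.98·0.8922 + 3.43·1.93 = 8.3865.

$8.39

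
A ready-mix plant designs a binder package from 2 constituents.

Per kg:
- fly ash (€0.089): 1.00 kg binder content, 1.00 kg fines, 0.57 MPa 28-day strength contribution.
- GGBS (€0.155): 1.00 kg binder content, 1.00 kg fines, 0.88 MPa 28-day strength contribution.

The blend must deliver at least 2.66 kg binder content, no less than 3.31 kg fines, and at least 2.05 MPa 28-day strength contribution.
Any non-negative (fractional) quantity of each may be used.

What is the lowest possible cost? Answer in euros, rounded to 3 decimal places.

Let x1 = kg of fly ash, x2 = kg of GGBS.
Minimize 0.089x1 + 0.155x2 with:
  1x1 + 1x2 ≥ 2.66   (binder content)
  1x1 + 1x2 ≥ 3.31   (fines)
  0.57x1 + 0.88x2 ≥ 2.05   (28-day strength contribution)
  x1, x2 ≥ 0.
The cheapest feasible vertex uses only fly ash; GGBS is not used. The 28-day strength contribution requirement is met with equality.
Solving gives x1 = 3.596.
Total cost: 0.089·3.596 = 0.32004.

€0.320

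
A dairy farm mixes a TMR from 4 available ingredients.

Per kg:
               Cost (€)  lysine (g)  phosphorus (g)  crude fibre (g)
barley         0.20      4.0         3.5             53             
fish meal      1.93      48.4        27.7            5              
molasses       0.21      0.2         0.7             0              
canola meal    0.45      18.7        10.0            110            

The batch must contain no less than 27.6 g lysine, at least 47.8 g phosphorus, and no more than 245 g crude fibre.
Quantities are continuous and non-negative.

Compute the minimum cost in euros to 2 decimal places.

€2.79

Set it up as a linear program. Let x1 = kg of barley, x2 = kg of fish meal, x3 = kg of molasses, x4 = kg of canola meal.
Minimize 0.2x1 + 1.93x2 + 0.21x3 + 0.45x4 s.t.:
  4x1 + 48.4x2 + 0.2x3 + 18.7x4 ≥ 27.6   (lysine)
  3.5x1 + 27.7x2 + 0.7x3 + 10x4 ≥ 47.8   (phosphorus)
  53x1 + 5x2 + 110x4 ≤ 245   (crude fibre)
  x1, x2, x3, x4 ≥ 0.
The optimal basis is {fish meal, canola meal}; barley, molasses drop out. There the phosphorus and crude fibre constraints are tight.
So fish meal = 0.9369 kg, canola meal = 2.185 kg.
Cost = 1.93·0.9369 + 0.45·2.185 = 2.7915.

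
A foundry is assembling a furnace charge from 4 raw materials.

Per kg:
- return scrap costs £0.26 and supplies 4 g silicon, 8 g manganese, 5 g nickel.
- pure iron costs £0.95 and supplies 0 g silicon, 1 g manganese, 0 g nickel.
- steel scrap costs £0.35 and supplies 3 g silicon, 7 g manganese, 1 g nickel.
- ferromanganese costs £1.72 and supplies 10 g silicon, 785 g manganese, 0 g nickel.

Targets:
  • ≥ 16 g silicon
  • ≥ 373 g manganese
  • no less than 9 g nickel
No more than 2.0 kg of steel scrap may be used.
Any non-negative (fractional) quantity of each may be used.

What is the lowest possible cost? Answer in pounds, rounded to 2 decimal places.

Let x1 = kg of return scrap, x2 = kg of pure iron, x3 = kg of steel scrap, x4 = kg of ferromanganese.
Minimise 0.26x1 + 0.95x2 + 0.35x3 + 1.72x4 with:
  4x1 + 3x3 + 10x4 ≥ 16   (silicon)
  8x1 + 1x2 + 7x3 + 785x4 ≥ 373   (manganese)
  5x1 + 1x3 ≥ 9   (nickel)
  x3 ≤ 2
  x1, x2, x3, x4 ≥ 0.
The optimal basis is {return scrap, ferromanganese}; pure iron, steel scrap drop out. The silicon and manganese requirements are met with equality.
So return scrap = 2.886 kg, ferromanganese = 0.4458 kg.
Total cost: 0.26·2.886 + 1.72·0.4458 = 1.5171.

£1.52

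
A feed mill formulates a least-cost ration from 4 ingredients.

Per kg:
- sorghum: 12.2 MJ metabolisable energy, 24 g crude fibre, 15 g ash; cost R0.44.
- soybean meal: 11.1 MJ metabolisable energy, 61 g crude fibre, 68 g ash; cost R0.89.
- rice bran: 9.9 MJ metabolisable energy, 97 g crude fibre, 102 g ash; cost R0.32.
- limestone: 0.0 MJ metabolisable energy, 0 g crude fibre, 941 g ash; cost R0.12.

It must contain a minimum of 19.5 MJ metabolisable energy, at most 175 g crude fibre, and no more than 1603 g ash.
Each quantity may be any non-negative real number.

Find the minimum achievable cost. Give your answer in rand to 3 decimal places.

R0.638

Let x1 = kg of sorghum, x2 = kg of soybean meal, x3 = kg of rice bran, x4 = kg of limestone.
Minimise 0.44x1 + 0.89x2 + 0.32x3 + 0.12x4 with:
  12.2x1 + 11.1x2 + 9.9x3 ≥ 19.5   (metabolisable energy)
  24x1 + 61x2 + 97x3 ≤ 175   (crude fibre)
  15x1 + 68x2 + 102x3 + 941x4 ≤ 1603   (ash)
  x1, x2, x3, x4 ≥ 0.
At the optimum only sorghum, rice bran are positive (soybean meal, limestone = 0). The metabolisable energy and crude fibre requirements are met with equality.
Solving gives x1 = 0.1681, x3 = 1.763.
Total cost: 0.44·0.1681 + 0.32·1.763 = 0.63812.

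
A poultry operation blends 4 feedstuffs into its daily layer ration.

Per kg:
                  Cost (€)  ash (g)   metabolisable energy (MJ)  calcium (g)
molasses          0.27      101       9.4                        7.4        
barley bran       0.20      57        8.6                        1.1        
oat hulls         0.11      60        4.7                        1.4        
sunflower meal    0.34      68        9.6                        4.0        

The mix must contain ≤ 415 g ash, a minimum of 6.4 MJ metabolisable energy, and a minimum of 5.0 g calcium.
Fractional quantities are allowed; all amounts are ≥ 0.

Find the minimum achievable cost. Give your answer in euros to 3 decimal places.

Let x1 = kg of molasses, x2 = kg of barley bran, x3 = kg of oat hulls, x4 = kg of sunflower meal.
Minimise 0.27x1 + 0.2x2 + 0.11x3 + 0.34x4 s.t.:
  101x1 + 57x2 + 60x3 + 68x4 ≤ 415   (ash)
  9.4x1 + 8.6x2 + 4.7x3 + 9.6x4 ≥ 6.4   (metabolisable energy)
  7.4x1 + 1.1x2 + 1.4x3 + 4x4 ≥ 5   (calcium)
  x1, x2, x3, x4 ≥ 0.
The cheapest feasible vertex uses only molasses, oat hulls; barley bran, sunflower meal are not used. Binding constraints: metabolisable energy and calcium.
Optimal quantities: molasses = 0.6725 kg, oat hulls = 0.01665 kg.
Cost = 0.27·0.6725 + 0.11·0.01665 = 0.18341.

€0.183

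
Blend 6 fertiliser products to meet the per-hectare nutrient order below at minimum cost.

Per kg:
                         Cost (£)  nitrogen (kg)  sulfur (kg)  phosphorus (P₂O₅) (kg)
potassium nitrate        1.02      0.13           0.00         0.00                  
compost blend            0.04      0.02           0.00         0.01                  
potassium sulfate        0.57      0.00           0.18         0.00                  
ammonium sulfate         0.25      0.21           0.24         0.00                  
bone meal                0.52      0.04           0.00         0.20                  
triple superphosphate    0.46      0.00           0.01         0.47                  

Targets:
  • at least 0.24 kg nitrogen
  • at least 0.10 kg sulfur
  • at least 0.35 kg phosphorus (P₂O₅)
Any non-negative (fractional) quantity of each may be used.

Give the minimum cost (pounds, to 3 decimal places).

Let x1 = kg of potassium nitrate, x2 = kg of compost blend, x3 = kg of potassium sulfate, x4 = kg of ammonium sulfate, x5 = kg of bone meal, x6 = kg of triple superphosphate.
Minimize 1.02x1 + 0.04x2 + 0.57x3 + 0.25x4 + 0.52x5 + 0.46x6 with:
  0.13x1 + 0.02x2 + 0.21x4 + 0.04x5 ≥ 0.24   (nitrogen)
  0.18x3 + 0.24x4 + 0.01x6 ≥ 0.1   (sulfur)
  0.01x2 + 0.2x5 + 0.47x6 ≥ 0.35   (phosphorus (P₂O₅))
  x1, x2, x3, x4, x5, x6 ≥ 0.
At the optimum only ammonium sulfate, triple superphosphate are positive (potassium nitrate, compost blend, potassium sulfate, bone meal = 0). The nitrogen and phosphorus (P₂O₅) requirements are met with equality.
That vertex is x4 = 1.143, x6 = 0.7447.
Total cost: 0.25·1.143 + 0.46·0.7447 = 0.62831.

£0.628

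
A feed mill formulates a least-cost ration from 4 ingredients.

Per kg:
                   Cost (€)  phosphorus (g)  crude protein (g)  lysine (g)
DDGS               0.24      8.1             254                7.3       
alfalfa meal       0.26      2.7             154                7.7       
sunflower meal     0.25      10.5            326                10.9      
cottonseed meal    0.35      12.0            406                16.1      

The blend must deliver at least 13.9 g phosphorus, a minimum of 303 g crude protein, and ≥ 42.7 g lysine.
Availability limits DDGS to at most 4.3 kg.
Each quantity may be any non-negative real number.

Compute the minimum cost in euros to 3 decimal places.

Let x1 = kg of DDGS, x2 = kg of alfalfa meal, x3 = kg of sunflower meal, x4 = kg of cottonseed meal.
Minimize 0.24x1 + 0.26x2 + 0.25x3 + 0.35x4 s.t.:
  8.1x1 + 2.7x2 + 10.5x3 + 12x4 ≥ 13.9   (phosphorus)
  254x1 + 154x2 + 326x3 + 406x4 ≥ 303   (crude protein)
  7.3x1 + 7.7x2 + 10.9x3 + 16.1x4 ≥ 42.7   (lysine)
  x1 ≤ 4.3
  x1, x2, x3, x4 ≥ 0.
The cheapest feasible vertex uses only cottonseed meal; DDGS, alfalfa meal, sunflower meal are not used. There the lysine constraint is tight.
That vertex is x4 = 2.652.
Hence cost = 0.35·2.652 = €0.92820.

€0.928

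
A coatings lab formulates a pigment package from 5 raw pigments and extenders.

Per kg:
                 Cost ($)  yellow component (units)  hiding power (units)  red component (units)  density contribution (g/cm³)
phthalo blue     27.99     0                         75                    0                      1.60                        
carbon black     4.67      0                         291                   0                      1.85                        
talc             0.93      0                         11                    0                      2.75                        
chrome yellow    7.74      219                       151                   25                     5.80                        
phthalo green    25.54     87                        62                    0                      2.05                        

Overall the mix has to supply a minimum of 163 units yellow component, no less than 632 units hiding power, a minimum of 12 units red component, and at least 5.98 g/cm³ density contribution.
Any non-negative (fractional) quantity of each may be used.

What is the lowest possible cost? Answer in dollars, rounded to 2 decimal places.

$14.10

This is a linear program. Let x1 = kg of phthalo blue, x2 = kg of carbon black, x3 = kg of talc, x4 = kg of chrome yellow, x5 = kg of phthalo green.
min 27.99x1 + 4.67x2 + 0.93x3 + 7.74x4 + 25.54x5 subject to:
  219x4 + 87x5 ≥ 163   (yellow component)
  75x1 + 291x2 + 11x3 + 151x4 + 62x5 ≥ 632   (hiding power)
  25x4 ≥ 12   (red component)
  1.6x1 + 1.85x2 + 2.75x3 + 5.8x4 + 2.05x5 ≥ 5.98   (density contribution)
  x1, x2, x3, x4, x5 ≥ 0.
The optimal basis is {carbon black, chrome yellow}; phthalo blue, talc, phthalo green drop out. There the yellow component and hiding power constraints are tight.
Optimal quantities: carbon black = 1.786 kg, chrome yellow = 0.7443 kg.
Total cost: 4.67·1.786 + 7.74·0.7443 = 14.1015.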